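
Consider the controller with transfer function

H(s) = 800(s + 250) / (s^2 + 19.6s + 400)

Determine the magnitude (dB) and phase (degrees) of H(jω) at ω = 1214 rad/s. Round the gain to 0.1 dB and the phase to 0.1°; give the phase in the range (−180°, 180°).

At s = jω = j1214:
zero (s+250): 250 + j1214 → |·| = √(250²+1214²) = √1536296 ≈ 1239.5, ∠ = arctan(1214/250) ≈ 78.36°
quadratic: (j1214)² + 19.6·j1214 + 400 = -1473396 + j23794.4 → |·| ≈ 1.4736e+06, ∠ ≈ 179.07°
|H| = 800 · 1239.5 / 1.4736e+06 ≈ 0.67291
Gain = 20 log₁₀(0.67291) ≈ -3.44 dB
∠H = 78.36° − 179.07° = -100.71°

-3.4 dB, -100.7°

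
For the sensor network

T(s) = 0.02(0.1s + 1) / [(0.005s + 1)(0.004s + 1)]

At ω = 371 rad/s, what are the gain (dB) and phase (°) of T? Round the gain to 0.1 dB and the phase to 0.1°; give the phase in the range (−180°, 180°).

At ω = 371 rad/s:
zero (1 + j371·0.1) = 1 + j37.1 → |·| ≈ 37.113, ∠ ≈ 88.46°
pole (1 + j371·0.005) = 1 + j1.855 → |·| ≈ 2.1074, ∠ ≈ 61.67°
pole (1 + j371·0.004) = 1 + j1.484 → |·| ≈ 1.7895, ∠ ≈ 56.03°
|T| = 0.02 · 37.113 / (2.1074 · 1.7895) ≈ 0.19682
Gain = 20 log₁₀(0.19682) ≈ -14.12 dB
∠T = (88.46°) − (61.67° + 56.03°) = -29.24°

-14.1 dB, -29.2°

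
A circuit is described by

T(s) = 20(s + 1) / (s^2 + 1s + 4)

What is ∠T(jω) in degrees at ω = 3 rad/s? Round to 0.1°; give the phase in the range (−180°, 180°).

At s = jω = j3:
zero (s+1): 1 + j3 → |·| = √(1²+3²) = √10 ≈ 3.1623, ∠ = arctan(3/1) ≈ 71.57°
quadratic: (j3)² + 1·j3 + 4 = -5 + j3 → |·| ≈ 5.831, ∠ ≈ 149.04°
∠T = 71.57° − 149.04° = -77.47°

-77.5°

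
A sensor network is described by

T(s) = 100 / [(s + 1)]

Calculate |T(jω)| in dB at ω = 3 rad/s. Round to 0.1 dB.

At ω = 3 rad/s:
pole (1 + j3·1) = 1 + j3 → |·| ≈ 3.1623, ∠ ≈ 71.57°
|T| = 100 · 1 / (3.1623) ≈ 31.623
Gain = 20 log₁₀(31.623) ≈ 30.00 dB

30.0 dB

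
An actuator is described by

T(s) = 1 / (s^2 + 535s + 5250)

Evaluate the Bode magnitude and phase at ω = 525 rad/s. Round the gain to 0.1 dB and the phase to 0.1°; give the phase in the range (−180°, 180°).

-111.8 dB, -133.9°

Substitute s = j525:
Numerator: 1 = 1 + j0
Denominator: (j525)^2 + 535(j525) + 5250 = -270375 + j280875
|N| = √(1² + 0²) ≈ 1, ∠N ≈ 0.00°
|D| = √(270375² + 280875²) ≈ 3.8986e+05, ∠D ≈ 133.91°
|T| = 1 / 3.8986e+05 ≈ 2.565e-06
Gain = 20 log₁₀(2.565e-06) ≈ -111.82 dB
∠T = 0.00° − 133.91° = -133.91°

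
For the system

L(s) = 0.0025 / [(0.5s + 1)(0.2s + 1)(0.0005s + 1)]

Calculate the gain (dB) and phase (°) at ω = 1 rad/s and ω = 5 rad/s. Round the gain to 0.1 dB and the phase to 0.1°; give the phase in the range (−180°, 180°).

At ω = 1 rad/s:
pole (1 + j1·0.5) = 1 + j0.5 → |·| ≈ 1.118, ∠ ≈ 26.57°
pole (1 + j1·0.2) = 1 + j0.2 → |·| ≈ 1.0198, ∠ ≈ 11.31°
pole (1 + j1·0.0005) = 1 + j0.0005 → |·| ≈ 1, ∠ ≈ 0.03°
|L| = 0.0025 · 1 / (1.118 · 1.0198 · 1) ≈ 0.0021927
Gain = 20 log₁₀(0.0021927) ≈ -53.18 dB
∠L = (0°) − (26.57° + 11.31° + 0.03°) = -37.91°

At ω = 5 rad/s:
pole (1 + j5·0.5) = 1 + j2.5 → |·| ≈ 2.6926, ∠ ≈ 68.20°
pole (1 + j5·0.2) = 1 + j1 → |·| ≈ 1.4142, ∠ ≈ 45.00°
pole (1 + j5·0.0005) = 1 + j0.0025 → |·| ≈ 1, ∠ ≈ 0.14°
|L| = 0.0025 · 1 / (2.6926 · 1.4142 · 1) ≈ 0.00065653
Gain = 20 log₁₀(0.00065653) ≈ -63.65 dB
∠L = (0°) − (68.20° + 45.00° + 0.14°) = -113.34°

ω = 1: -53.2 dB, -37.9°; ω = 5: -63.7 dB, -113.3°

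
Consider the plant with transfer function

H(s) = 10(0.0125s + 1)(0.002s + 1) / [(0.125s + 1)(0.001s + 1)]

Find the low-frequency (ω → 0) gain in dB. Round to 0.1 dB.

H(0) = 10 · 1 / 1 = 10
20 log₁₀(10) ≈ 20.00 dB

20.0 dB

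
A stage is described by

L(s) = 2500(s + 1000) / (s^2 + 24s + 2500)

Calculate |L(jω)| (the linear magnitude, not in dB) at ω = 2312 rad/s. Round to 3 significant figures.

1.18

At s = jω = j2312:
zero (s+1000): 1000 + j2312 → |·| = √(1000²+2312²) = √6345344 ≈ 2519, ∠ = arctan(2312/1000) ≈ 66.61°
quadratic: (j2312)² + 24·j2312 + 2500 = -5342844 + j55488 → |·| ≈ 5.3431e+06, ∠ ≈ 179.40°
|L| = 2500 · 2519 / 5.3431e+06 ≈ 1.1786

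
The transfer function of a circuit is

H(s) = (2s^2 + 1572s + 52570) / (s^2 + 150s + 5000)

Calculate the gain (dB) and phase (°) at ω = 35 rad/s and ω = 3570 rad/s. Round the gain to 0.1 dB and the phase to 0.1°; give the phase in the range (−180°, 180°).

Substitute s = j35:
Numerator: 2(j35)^2 + 1572(j35) + 52570 = 50120 + j55020
Denominator: (j35)^2 + 150(j35) + 5000 = 3775 + j5250
|N| = √(50120² + 55020²) ≈ 74426, ∠N ≈ 47.67°
|D| = √(3775² + 5250²) ≈ 6466.3, ∠D ≈ 54.28°
|H| = 74426 / 6466.3 ≈ 11.51
Gain = 20 log₁₀(11.51) ≈ 21.22 dB
∠H = 47.67° − 54.28° = -6.61°

Substitute s = j3570:
Numerator: 2(j3570)^2 + 1572(j3570) + 52570 = -25437230 + j5612040
Denominator: (j3570)^2 + 150(j3570) + 5000 = -12739900 + j535500
|N| = √(25437230² + 5612040²) ≈ 2.6049e+07, ∠N ≈ 167.56°
|D| = √(12739900² + 535500²) ≈ 1.2751e+07, ∠D ≈ 177.59°
|H| = 2.6049e+07 / 1.2751e+07 ≈ 2.0429
Gain = 20 log₁₀(2.0429) ≈ 6.20 dB
∠H = 167.56° − 177.59° = -10.03°

ω = 35: 21.2 dB, -6.6°; ω = 3570: 6.2 dB, -10.0°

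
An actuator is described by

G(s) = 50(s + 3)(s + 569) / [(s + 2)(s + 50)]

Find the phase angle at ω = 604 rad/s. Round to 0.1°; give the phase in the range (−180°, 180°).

At s = jω = j604:
zero (s+3): 3 + j604 → |·| = √(3²+604²) = √364825 ≈ 604.01, ∠ = arctan(604/3) ≈ 89.72°
zero (s+569): 569 + j604 → |·| = √(569²+604²) = √688577 ≈ 829.81, ∠ = arctan(604/569) ≈ 46.71°
pole (s+2): 2 + j604 → |·| = √(2²+604²) = √364820 ≈ 604, ∠ = arctan(604/2) ≈ 89.81°
pole (s+50): 50 + j604 → |·| = √(50²+604²) = √367316 ≈ 606.07, ∠ = arctan(604/50) ≈ 85.27°
∠G = 136.43° − 175.08° = -38.65°

-38.7°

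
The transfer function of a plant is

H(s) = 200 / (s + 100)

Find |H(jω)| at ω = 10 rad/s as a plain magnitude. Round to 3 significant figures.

At s = jω = j10:
pole (s+100): 100 + j10 → |·| = √(100²+10²) = √10100 ≈ 100.5, ∠ = arctan(10/100) ≈ 5.71°
|H| = 200 / 100.5 ≈ 1.99

1.99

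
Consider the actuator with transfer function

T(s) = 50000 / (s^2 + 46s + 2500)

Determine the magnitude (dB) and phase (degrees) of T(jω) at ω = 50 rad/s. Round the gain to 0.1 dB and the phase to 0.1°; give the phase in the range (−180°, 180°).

At s = jω = j50:
quadratic: (j50)² + 46·j50 + 2500 = 0 + j2300 → |·| ≈ 2300, ∠ ≈ 90.00°
|T| = 50000 / 2300 ≈ 21.739
Gain = 20 log₁₀(21.739) ≈ 26.74 dB
∠T = 0.00° − 90.00° = -90.00°

26.7 dB, -90.0°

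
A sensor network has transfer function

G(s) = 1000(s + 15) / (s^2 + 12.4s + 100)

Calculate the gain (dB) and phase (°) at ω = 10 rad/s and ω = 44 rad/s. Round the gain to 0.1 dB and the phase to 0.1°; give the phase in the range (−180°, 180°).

At s = jω = j10:
zero (s+15): 15 + j10 → |·| = √(15²+10²) = √325 ≈ 18.028, ∠ = arctan(10/15) ≈ 33.69°
quadratic: (j10)² + 12.4·j10 + 100 = 0 + j124 → |·| ≈ 124, ∠ ≈ 90.00°
|G| = 1000 · 18.028 / 124 ≈ 145.39
Gain = 20 log₁₀(145.39) ≈ 43.25 dB
∠G = 33.69° − 90.00° = -56.31°

At s = jω = j44:
zero (s+15): 15 + j44 → |·| = √(15²+44²) = √2161 ≈ 46.487, ∠ = arctan(44/15) ≈ 71.18°
quadratic: (j44)² + 12.4·j44 + 100 = -1836 + j545.6 → |·| ≈ 1915.4, ∠ ≈ 163.45°
|G| = 1000 · 46.487 / 1915.4 ≈ 24.27
Gain = 20 log₁₀(24.27) ≈ 27.70 dB
∠G = 71.18° − 163.45° = -92.27°

ω = 10: 43.3 dB, -56.3°; ω = 44: 27.7 dB, -92.3°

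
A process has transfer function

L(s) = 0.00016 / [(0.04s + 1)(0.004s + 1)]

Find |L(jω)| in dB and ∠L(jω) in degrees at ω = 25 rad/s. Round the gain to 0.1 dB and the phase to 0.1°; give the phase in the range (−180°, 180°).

At ω = 25 rad/s:
pole (1 + j25·0.04) = 1 + j1 → |·| ≈ 1.4142, ∠ ≈ 45.00°
pole (1 + j25·0.004) = 1 + j0.1 → |·| ≈ 1.005, ∠ ≈ 5.71°
|L| = 0.00016 · 1 / (1.4142 · 1.005) ≈ 0.00011258
Gain = 20 log₁₀(0.00011258) ≈ -78.97 dB
∠L = (0°) − (45.00° + 5.71°) = -50.71°

-79.0 dB, -50.7°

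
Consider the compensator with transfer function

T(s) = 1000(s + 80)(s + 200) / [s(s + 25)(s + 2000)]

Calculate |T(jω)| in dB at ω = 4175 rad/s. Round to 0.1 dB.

At s = jω = j4175:
zero (s+80): 80 + j4175 → |·| = √(80²+4175²) = √17437025 ≈ 4175.8, ∠ = arctan(4175/80) ≈ 88.90°
zero (s+200): 200 + j4175 → |·| = √(200²+4175²) = √17470625 ≈ 4179.8, ∠ = arctan(4175/200) ≈ 87.26°
pole (s+25): 25 + j4175 → |·| = √(25²+4175²) = √17431250 ≈ 4175.1, ∠ = arctan(4175/25) ≈ 89.66°
pole (s+2000): 2000 + j4175 → |·| = √(2000²+4175²) = √21430625 ≈ 4629.3, ∠ = arctan(4175/2000) ≈ 64.40°
pole at origin: |s| = 4175, ∠ = 90.00° (in denominator)
|T| = 1000 · 1.7454e+07 / 8.0694e+10 ≈ 0.2163
Gain = 20 log₁₀(0.2163) ≈ -13.30 dB

-13.3 dB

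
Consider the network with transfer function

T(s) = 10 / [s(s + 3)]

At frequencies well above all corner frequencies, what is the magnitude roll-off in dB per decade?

Each pole contributes −20 dB/decade at high frequency; each zero contributes +20 dB/decade.
Net: 0 zero(s) − 2 pole(s) → -40 dB/decade.

-40 dB/decade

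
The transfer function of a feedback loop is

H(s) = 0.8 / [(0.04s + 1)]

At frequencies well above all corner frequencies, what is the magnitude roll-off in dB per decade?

-20 dB/decade

Each pole contributes −20 dB/decade at high frequency; each zero contributes +20 dB/decade.
Net: 0 zero(s) − 1 pole(s) → -20 dB/decade.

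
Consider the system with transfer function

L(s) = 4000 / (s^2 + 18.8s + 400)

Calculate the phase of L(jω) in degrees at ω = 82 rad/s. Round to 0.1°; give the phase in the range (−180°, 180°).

At s = jω = j82:
quadratic: (j82)² + 18.8·j82 + 400 = -6324 + j1541.6 → |·| ≈ 6509.2, ∠ ≈ 166.30°
∠L = 0.00° − 166.30° = -166.30°

-166.3°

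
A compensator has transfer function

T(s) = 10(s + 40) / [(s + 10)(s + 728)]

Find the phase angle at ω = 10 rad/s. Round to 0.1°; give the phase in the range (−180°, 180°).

-31.8°

At s = jω = j10:
zero (s+40): 40 + j10 → |·| = √(40²+10²) = √1700 ≈ 41.231, ∠ = arctan(10/40) ≈ 14.04°
pole (s+10): 10 + j10 → |·| = √(10²+10²) = √200 ≈ 14.142, ∠ = arctan(10/10) ≈ 45.00°
pole (s+728): 728 + j10 → |·| = √(728²+10²) = √530084 ≈ 728.07, ∠ = arctan(10/728) ≈ 0.79°
∠T = 14.04° − 45.79° = -31.75°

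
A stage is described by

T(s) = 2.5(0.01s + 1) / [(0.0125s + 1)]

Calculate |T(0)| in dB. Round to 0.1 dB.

T(0) = 2.5 · 1 / 1 = 2.5
20 log₁₀(2.5) ≈ 7.96 dB

8.0 dB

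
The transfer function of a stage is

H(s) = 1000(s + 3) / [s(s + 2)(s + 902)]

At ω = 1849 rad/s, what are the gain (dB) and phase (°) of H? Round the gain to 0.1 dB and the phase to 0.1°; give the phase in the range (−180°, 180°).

-71.6 dB, -154.0°

At s = jω = j1849:
zero (s+3): 3 + j1849 → |·| = √(3²+1849²) = √3418810 ≈ 1849, ∠ = arctan(1849/3) ≈ 89.91°
pole (s+2): 2 + j1849 → |·| = √(2²+1849²) = √3418805 ≈ 1849, ∠ = arctan(1849/2) ≈ 89.94°
pole (s+902): 902 + j1849 → |·| = √(902²+1849²) = √4232405 ≈ 2057.3, ∠ = arctan(1849/902) ≈ 64.00°
pole at origin: |s| = 1849, ∠ = 90.00° (in denominator)
|H| = 1000 · 1849 / 7.0335e+09 ≈ 0.00026288
Gain = 20 log₁₀(0.00026288) ≈ -71.60 dB
∠H = 89.91° − 243.94° = -154.03°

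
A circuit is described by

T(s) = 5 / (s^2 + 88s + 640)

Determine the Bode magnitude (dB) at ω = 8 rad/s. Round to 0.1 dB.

-45.2 dB

Substitute s = j8:
Numerator: 5 = 5 + j0
Denominator: (j8)^2 + 88(j8) + 640 = 576 + j704
|N| = √(5² + 0²) ≈ 5, ∠N ≈ 0.00°
|D| = √(576² + 704²) ≈ 909.61, ∠D ≈ 50.71°
|T| = 5 / 909.61 ≈ 0.0054969
Gain = 20 log₁₀(0.0054969) ≈ -45.20 dB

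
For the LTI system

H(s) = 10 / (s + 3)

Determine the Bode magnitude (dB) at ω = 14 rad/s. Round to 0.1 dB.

At s = jω = j14:
pole (s+3): 3 + j14 → |·| = √(3²+14²) = √205 ≈ 14.318, ∠ = arctan(14/3) ≈ 77.91°
|H| = 10 / 14.318 ≈ 0.69842
Gain = 20 log₁₀(0.69842) ≈ -3.12 dB

-3.1 dB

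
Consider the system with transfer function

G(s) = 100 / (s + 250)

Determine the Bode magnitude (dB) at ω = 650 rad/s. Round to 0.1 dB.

Substitute s = j650:
Numerator: 100 = 100 + j0
Denominator: (j650) + 250 = 250 + j650
|N| = √(100² + 0²) ≈ 100, ∠N ≈ 0.00°
|D| = √(250² + 650²) ≈ 696.42, ∠D ≈ 68.96°
|G| = 100 / 696.42 ≈ 0.14359
Gain = 20 log₁₀(0.14359) ≈ -16.86 dB

-16.9 dB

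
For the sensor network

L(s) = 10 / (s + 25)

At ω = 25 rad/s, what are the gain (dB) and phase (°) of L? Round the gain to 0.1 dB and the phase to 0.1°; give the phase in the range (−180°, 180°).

-11.0 dB, -45.0°

Substitute s = j25:
Numerator: 10 = 10 + j0
Denominator: (j25) + 25 = 25 + j25
|N| = √(10² + 0²) ≈ 10, ∠N ≈ 0.00°
|D| = √(25² + 25²) ≈ 35.355, ∠D ≈ 45.00°
|L| = 10 / 35.355 ≈ 0.28285
Gain = 20 log₁₀(0.28285) ≈ -10.97 dB
∠L = 0.00° − 45.00° = -45.00°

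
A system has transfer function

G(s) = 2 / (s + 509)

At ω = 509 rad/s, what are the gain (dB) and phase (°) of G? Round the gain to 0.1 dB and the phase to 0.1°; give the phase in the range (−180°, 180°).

Substitute s = j509:
Numerator: 2 = 2 + j0
Denominator: (j509) + 509 = 509 + j509
|N| = √(2² + 0²) ≈ 2, ∠N ≈ 0.00°
|D| = √(509² + 509²) ≈ 719.83, ∠D ≈ 45.00°
|G| = 2 / 719.83 ≈ 0.0027784
Gain = 20 log₁₀(0.0027784) ≈ -51.12 dB
∠G = 0.00° − 45.00° = -45.00°

-51.1 dB, -45.0°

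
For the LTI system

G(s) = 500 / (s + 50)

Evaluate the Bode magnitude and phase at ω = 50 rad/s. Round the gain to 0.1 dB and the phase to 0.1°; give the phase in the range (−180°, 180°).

Substitute s = j50:
Numerator: 500 = 500 + j0
Denominator: (j50) + 50 = 50 + j50
|N| = √(500² + 0²) ≈ 500, ∠N ≈ 0.00°
|D| = √(50² + 50²) ≈ 70.711, ∠D ≈ 45.00°
|G| = 500 / 70.711 ≈ 7.071
Gain = 20 log₁₀(7.071) ≈ 16.99 dB
∠G = 0.00° − 45.00° = -45.00°

17.0 dB, -45.0°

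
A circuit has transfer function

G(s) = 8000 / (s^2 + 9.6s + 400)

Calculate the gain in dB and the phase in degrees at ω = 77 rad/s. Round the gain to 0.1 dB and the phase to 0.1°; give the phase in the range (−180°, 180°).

3.1 dB, -172.4°

At s = jω = j77:
quadratic: (j77)² + 9.6·j77 + 400 = -5529 + j739.2 → |·| ≈ 5578.2, ∠ ≈ 172.38°
|G| = 8000 / 5578.2 ≈ 1.4342
Gain = 20 log₁₀(1.4342) ≈ 3.13 dB
∠G = 0.00° − 172.38° = -172.38°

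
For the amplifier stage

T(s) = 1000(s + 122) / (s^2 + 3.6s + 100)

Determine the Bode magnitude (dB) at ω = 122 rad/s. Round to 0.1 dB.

At s = jω = j122:
zero (s+122): 122 + j122 → |·| = √(122²+122²) = √29768 ≈ 172.53, ∠ = arctan(122/122) ≈ 45.00°
quadratic: (j122)² + 3.6·j122 + 100 = -14784 + j439.2 → |·| ≈ 14791, ∠ ≈ 178.30°
|T| = 1000 · 172.53 / 14791 ≈ 11.665
Gain = 20 log₁₀(11.665) ≈ 21.34 dB

21.3 dB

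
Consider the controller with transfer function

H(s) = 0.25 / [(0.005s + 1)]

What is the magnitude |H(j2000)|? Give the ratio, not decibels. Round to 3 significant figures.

0.0249

At ω = 2000 rad/s:
pole (1 + j2000·0.005) = 1 + j10 → |·| ≈ 10.05, ∠ ≈ 84.29°
|H| = 0.25 · 1 / (10.05) ≈ 0.024876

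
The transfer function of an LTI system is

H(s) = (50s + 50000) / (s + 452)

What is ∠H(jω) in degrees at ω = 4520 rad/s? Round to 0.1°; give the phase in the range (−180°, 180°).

Substitute s = j4520:
Numerator: 50(j4520) + 50000 = 50000 + j226000
Denominator: (j4520) + 452 = 452 + j4520
|N| = √(50000² + 226000²) ≈ 2.3146e+05, ∠N ≈ 77.52°
|D| = √(452² + 4520²) ≈ 4542.5, ∠D ≈ 84.29°
∠H = 77.52° − 84.29° = -6.77°

-6.8°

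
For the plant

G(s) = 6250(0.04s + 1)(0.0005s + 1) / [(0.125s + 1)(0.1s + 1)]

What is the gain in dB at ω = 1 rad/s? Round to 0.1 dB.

75.8 dB

At ω = 1 rad/s:
zero (1 + j1·0.04) = 1 + j0.04 → |·| ≈ 1.0008, ∠ ≈ 2.29°
zero (1 + j1·0.0005) = 1 + j0.0005 → |·| ≈ 1, ∠ ≈ 0.03°
pole (1 + j1·0.125) = 1 + j0.125 → |·| ≈ 1.0078, ∠ ≈ 7.13°
pole (1 + j1·0.1) = 1 + j0.1 → |·| ≈ 1.005, ∠ ≈ 5.71°
|G| = 6250 · 1.0008 · 1 / (1.0078 · 1.005) ≈ 6175.7
Gain = 20 log₁₀(6175.7) ≈ 75.81 dB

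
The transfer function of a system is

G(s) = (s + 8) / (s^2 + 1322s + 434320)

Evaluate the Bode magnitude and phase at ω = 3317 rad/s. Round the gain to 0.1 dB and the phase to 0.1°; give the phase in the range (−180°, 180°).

Substitute s = j3317:
Numerator: (j3317) + 8 = 8 + j3317
Denominator: (j3317)^2 + 1322(j3317) + 434320 = -10568169 + j4385074
|N| = √(8² + 3317²) ≈ 3317, ∠N ≈ 89.86°
|D| = √(10568169² + 4385074²) ≈ 1.1442e+07, ∠D ≈ 157.46°
|G| = 3317 / 1.1442e+07 ≈ 0.0002899
Gain = 20 log₁₀(0.0002899) ≈ -70.76 dB
∠G = 89.86° − 157.46° = -67.60°

-70.8 dB, -67.6°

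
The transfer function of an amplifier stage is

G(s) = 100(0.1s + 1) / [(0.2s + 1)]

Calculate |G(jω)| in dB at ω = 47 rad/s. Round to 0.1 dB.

At ω = 47 rad/s:
zero (1 + j47·0.1) = 1 + j4.7 → |·| ≈ 4.8052, ∠ ≈ 77.99°
pole (1 + j47·0.2) = 1 + j9.4 → |·| ≈ 9.453, ∠ ≈ 83.93°
|G| = 100 · 4.8052 / (9.453) ≈ 50.833
Gain = 20 log₁₀(50.833) ≈ 34.12 dB

34.1 dB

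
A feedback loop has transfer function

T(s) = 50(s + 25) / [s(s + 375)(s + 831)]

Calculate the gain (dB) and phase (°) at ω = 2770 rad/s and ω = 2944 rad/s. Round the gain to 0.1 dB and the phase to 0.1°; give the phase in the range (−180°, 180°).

At s = jω = j2770:
zero (s+25): 25 + j2770 → |·| = √(25²+2770²) = √7673525 ≈ 2770.1, ∠ = arctan(2770/25) ≈ 89.48°
pole (s+375): 375 + j2770 → |·| = √(375²+2770²) = √7813525 ≈ 2795.3, ∠ = arctan(2770/375) ≈ 82.29°
pole (s+831): 831 + j2770 → |·| = √(831²+2770²) = √8363461 ≈ 2892, ∠ = arctan(2770/831) ≈ 73.30°
pole at origin: |s| = 2770, ∠ = 90.00° (in denominator)
|T| = 50 · 2770.1 / 2.2393e+10 ≈ 6.1852e-06
Gain = 20 log₁₀(6.1852e-06) ≈ -104.17 dB
∠T = 89.48° − 245.59° = -156.11°

At s = jω = j2944:
zero (s+25): 25 + j2944 → |·| = √(25²+2944²) = √8667761 ≈ 2944.1, ∠ = arctan(2944/25) ≈ 89.51°
pole (s+375): 375 + j2944 → |·| = √(375²+2944²) = √8807761 ≈ 2967.8, ∠ = arctan(2944/375) ≈ 82.74°
pole (s+831): 831 + j2944 → |·| = √(831²+2944²) = √9357697 ≈ 3059, ∠ = arctan(2944/831) ≈ 74.24°
pole at origin: |s| = 2944, ∠ = 90.00° (in denominator)
|T| = 50 · 2944.1 / 2.6727e+10 ≈ 5.5077e-06
Gain = 20 log₁₀(5.5077e-06) ≈ -105.18 dB
∠T = 89.51° − 246.98° = -157.47°

ω = 2770: -104.2 dB, -156.1°; ω = 2944: -105.2 dB, -157.5°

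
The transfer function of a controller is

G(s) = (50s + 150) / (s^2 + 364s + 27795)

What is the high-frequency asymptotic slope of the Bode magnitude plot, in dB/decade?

-20 dB/decade

Each pole contributes −20 dB/decade at high frequency; each zero contributes +20 dB/decade.
Net: 1 zero(s) − 2 pole(s) → -20 dB/decade.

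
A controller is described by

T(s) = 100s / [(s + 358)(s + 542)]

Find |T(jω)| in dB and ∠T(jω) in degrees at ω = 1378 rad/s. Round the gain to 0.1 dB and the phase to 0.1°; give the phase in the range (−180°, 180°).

At s = jω = j1378:
zero at origin: s = j1378 → |·| = 1378, ∠ = 90.00°
pole (s+358): 358 + j1378 → |·| = √(358²+1378²) = √2027048 ≈ 1423.7, ∠ = arctan(1378/358) ≈ 75.44°
pole (s+542): 542 + j1378 → |·| = √(542²+1378²) = √2192648 ≈ 1480.8, ∠ = arctan(1378/542) ≈ 68.53°
|T| = 100 · 1378 / 2.1082e+06 ≈ 0.065364
Gain = 20 log₁₀(0.065364) ≈ -23.69 dB
∠T = 90.00° − 143.97° = -53.97°

-23.7 dB, -54.0°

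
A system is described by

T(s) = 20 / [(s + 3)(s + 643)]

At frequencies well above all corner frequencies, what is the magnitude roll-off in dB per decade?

Each pole contributes −20 dB/decade at high frequency; each zero contributes +20 dB/decade.
Net: 0 zero(s) − 2 pole(s) → -40 dB/decade.

-40 dB/decade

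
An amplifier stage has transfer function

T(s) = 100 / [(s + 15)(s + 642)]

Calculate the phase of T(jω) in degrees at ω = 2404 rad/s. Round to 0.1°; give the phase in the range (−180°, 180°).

At s = jω = j2404:
pole (s+15): 15 + j2404 → |·| = √(15²+2404²) = √5779441 ≈ 2404, ∠ = arctan(2404/15) ≈ 89.64°
pole (s+642): 642 + j2404 → |·| = √(642²+2404²) = √6191380 ≈ 2488.2, ∠ = arctan(2404/642) ≈ 75.05°
∠T = 0.00° − 164.69° = -164.69°

-164.7°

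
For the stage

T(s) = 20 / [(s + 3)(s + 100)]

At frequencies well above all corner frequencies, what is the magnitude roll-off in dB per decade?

Each pole contributes −20 dB/decade at high frequency; each zero contributes +20 dB/decade.
Net: 0 zero(s) − 2 pole(s) → -40 dB/decade.

-40 dB/decade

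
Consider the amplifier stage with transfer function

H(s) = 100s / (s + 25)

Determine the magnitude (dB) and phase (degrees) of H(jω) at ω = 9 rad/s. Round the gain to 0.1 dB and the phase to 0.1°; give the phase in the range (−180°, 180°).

At s = jω = j9:
zero at origin: s = j9 → |·| = 9, ∠ = 90.00°
pole (s+25): 25 + j9 → |·| = √(25²+9²) = √706 ≈ 26.571, ∠ = arctan(9/25) ≈ 19.80°
|H| = 100 · 9 / 26.571 ≈ 33.872
Gain = 20 log₁₀(33.872) ≈ 30.60 dB
∠H = 90.00° − 19.80° = 70.20°

30.6 dB, 70.2°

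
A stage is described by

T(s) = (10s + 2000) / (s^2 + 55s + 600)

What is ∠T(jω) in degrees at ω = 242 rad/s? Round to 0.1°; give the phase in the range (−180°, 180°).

-116.6°

Substitute s = j242:
Numerator: 10(j242) + 2000 = 2000 + j2420
Denominator: (j242)^2 + 55(j242) + 600 = -57964 + j13310
|N| = √(2000² + 2420²) ≈ 3139.5, ∠N ≈ 50.43°
|D| = √(57964² + 13310²) ≈ 59473, ∠D ≈ 167.07°
∠T = 50.43° − 167.07° = -116.64°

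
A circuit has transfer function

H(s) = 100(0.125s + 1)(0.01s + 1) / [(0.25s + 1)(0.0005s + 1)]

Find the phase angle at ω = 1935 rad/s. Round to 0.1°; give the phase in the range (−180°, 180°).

At ω = 1935 rad/s:
zero (1 + j1935·0.125) = 1 + j241.875 → |·| ≈ 241.88, ∠ ≈ 89.76°
zero (1 + j1935·0.01) = 1 + j19.35 → |·| ≈ 19.376, ∠ ≈ 87.04°
pole (1 + j1935·0.25) = 1 + j483.75 → |·| ≈ 483.75, ∠ ≈ 89.88°
pole (1 + j1935·0.0005) = 1 + j0.9675 → |·| ≈ 1.3914, ∠ ≈ 44.05°
∠H = (89.76° + 87.04°) − (89.88° + 44.05°) = 42.87°

42.9°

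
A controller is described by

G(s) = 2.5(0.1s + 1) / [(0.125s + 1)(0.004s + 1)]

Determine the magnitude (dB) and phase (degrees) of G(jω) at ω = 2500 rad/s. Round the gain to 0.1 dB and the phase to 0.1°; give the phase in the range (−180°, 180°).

At ω = 2500 rad/s:
zero (1 + j2500·0.1) = 1 + j250 → |·| ≈ 250, ∠ ≈ 89.77°
pole (1 + j2500·0.125) = 1 + j312.5 → |·| ≈ 312.5, ∠ ≈ 89.82°
pole (1 + j2500·0.004) = 1 + j10 → |·| ≈ 10.05, ∠ ≈ 84.29°
|G| = 2.5 · 250 / (312.5 · 10.05) ≈ 0.199
Gain = 20 log₁₀(0.199) ≈ -14.02 dB
∠G = (89.77°) − (89.82° + 84.29°) = -84.34°

-14.0 dB, -84.3°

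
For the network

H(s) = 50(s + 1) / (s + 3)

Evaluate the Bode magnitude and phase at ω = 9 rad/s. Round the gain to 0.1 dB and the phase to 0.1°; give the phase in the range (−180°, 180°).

At s = jω = j9:
zero (s+1): 1 + j9 → |·| = √(1²+9²) = √82 ≈ 9.0554, ∠ = arctan(9/1) ≈ 83.66°
pole (s+3): 3 + j9 → |·| = √(3²+9²) = √90 ≈ 9.4868, ∠ = arctan(9/3) ≈ 71.57°
|H| = 50 · 9.0554 / 9.4868 ≈ 47.726
Gain = 20 log₁₀(47.726) ≈ 33.58 dB
∠H = 83.66° − 71.57° = 12.09°

33.6 dB, 12.1°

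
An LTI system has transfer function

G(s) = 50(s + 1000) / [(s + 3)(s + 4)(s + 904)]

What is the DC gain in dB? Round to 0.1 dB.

G(0) = 50·1000 / (3·4·904) ≈ 4.6091
20 log₁₀(4.6091) ≈ 13.27 dB

13.3 dB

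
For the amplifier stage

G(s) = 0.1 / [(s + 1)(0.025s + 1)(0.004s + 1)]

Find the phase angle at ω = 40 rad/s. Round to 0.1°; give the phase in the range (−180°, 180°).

-142.7°

At ω = 40 rad/s:
pole (1 + j40·1) = 1 + j40 → |·| ≈ 40.012, ∠ ≈ 88.57°
pole (1 + j40·0.025) = 1 + j1 → |·| ≈ 1.4142, ∠ ≈ 45.00°
pole (1 + j40·0.004) = 1 + j0.16 → |·| ≈ 1.0127, ∠ ≈ 9.09°
∠G = (0°) − (88.57° + 45.00° + 9.09°) = -142.66°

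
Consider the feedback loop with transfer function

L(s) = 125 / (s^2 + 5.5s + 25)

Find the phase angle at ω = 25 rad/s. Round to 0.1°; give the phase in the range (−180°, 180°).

-167.1°

At s = jω = j25:
quadratic: (j25)² + 5.5·j25 + 25 = -600 + j137.5 → |·| ≈ 615.55, ∠ ≈ 167.09°
∠L = 0.00° − 167.09° = -167.09°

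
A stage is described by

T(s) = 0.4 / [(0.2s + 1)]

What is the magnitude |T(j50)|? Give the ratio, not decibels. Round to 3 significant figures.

At ω = 50 rad/s:
pole (1 + j50·0.2) = 1 + j10 → |·| ≈ 10.05, ∠ ≈ 84.29°
|T| = 0.4 · 1 / (10.05) ≈ 0.039801

0.0398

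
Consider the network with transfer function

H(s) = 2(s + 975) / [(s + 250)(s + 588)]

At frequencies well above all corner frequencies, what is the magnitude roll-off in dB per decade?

Each pole contributes −20 dB/decade at high frequency; each zero contributes +20 dB/decade.
Net: 1 zero(s) − 2 pole(s) → -20 dB/decade.

-20 dB/decade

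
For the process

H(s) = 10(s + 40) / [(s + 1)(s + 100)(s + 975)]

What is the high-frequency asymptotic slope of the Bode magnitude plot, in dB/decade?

-40 dB/decade

Each pole contributes −20 dB/decade at high frequency; each zero contributes +20 dB/decade.
Net: 1 zero(s) − 3 pole(s) → -40 dB/decade.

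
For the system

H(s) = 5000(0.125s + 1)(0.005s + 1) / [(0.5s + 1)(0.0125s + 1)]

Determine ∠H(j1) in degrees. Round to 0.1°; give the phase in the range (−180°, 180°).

-19.9°

At ω = 1 rad/s:
zero (1 + j1·0.125) = 1 + j0.125 → |·| ≈ 1.0078, ∠ ≈ 7.13°
zero (1 + j1·0.005) = 1 + j0.005 → |·| ≈ 1, ∠ ≈ 0.29°
pole (1 + j1·0.5) = 1 + j0.5 → |·| ≈ 1.118, ∠ ≈ 26.57°
pole (1 + j1·0.0125) = 1 + j0.0125 → |·| ≈ 1.0001, ∠ ≈ 0.72°
∠H = (7.13° + 0.29°) − (26.57° + 0.72°) = -19.87°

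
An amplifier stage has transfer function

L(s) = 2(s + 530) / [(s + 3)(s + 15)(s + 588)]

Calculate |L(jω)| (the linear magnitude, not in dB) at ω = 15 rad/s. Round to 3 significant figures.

0.00556

At s = jω = j15:
zero (s+530): 530 + j15 → |·| = √(530²+15²) = √281125 ≈ 530.21, ∠ = arctan(15/530) ≈ 1.62°
pole (s+3): 3 + j15 → |·| = √(3²+15²) = √234 ≈ 15.297, ∠ = arctan(15/3) ≈ 78.69°
pole (s+15): 15 + j15 → |·| = √(15²+15²) = √450 ≈ 21.213, ∠ = arctan(15/15) ≈ 45.00°
pole (s+588): 588 + j15 → |·| = √(588²+15²) = √345969 ≈ 588.19, ∠ = arctan(15/588) ≈ 1.46°
|L| = 2 · 530.21 / 1.9086e+05 ≈ 0.005556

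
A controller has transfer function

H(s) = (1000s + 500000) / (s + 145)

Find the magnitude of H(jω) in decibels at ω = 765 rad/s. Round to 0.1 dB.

Substitute s = j765:
Numerator: 1000(j765) + 500000 = 500000 + j765000
Denominator: (j765) + 145 = 145 + j765
|N| = √(500000² + 765000²) ≈ 9.1391e+05, ∠N ≈ 56.83°
|D| = √(145² + 765²) ≈ 778.62, ∠D ≈ 79.27°
|H| = 9.1391e+05 / 778.62 ≈ 1173.8
Gain = 20 log₁₀(1173.8) ≈ 61.39 dB

61.4 dB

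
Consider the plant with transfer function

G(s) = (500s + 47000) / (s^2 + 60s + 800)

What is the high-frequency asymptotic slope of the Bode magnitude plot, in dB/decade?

-20 dB/decade

Each pole contributes −20 dB/decade at high frequency; each zero contributes +20 dB/decade.
Net: 1 zero(s) − 2 pole(s) → -20 dB/decade.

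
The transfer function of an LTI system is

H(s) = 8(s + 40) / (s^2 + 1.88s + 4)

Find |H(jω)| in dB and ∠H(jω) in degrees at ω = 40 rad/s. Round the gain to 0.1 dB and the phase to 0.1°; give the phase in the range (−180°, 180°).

At s = jω = j40:
zero (s+40): 40 + j40 → |·| = √(40²+40²) = √3200 ≈ 56.569, ∠ = arctan(40/40) ≈ 45.00°
quadratic: (j40)² + 1.88·j40 + 4 = -1596 + j75.2 → |·| ≈ 1597.8, ∠ ≈ 177.30°
|H| = 8 · 56.569 / 1597.8 ≈ 0.28323
Gain = 20 log₁₀(0.28323) ≈ -10.96 dB
∠H = 45.00° − 177.30° = -132.30°

-11.0 dB, -132.3°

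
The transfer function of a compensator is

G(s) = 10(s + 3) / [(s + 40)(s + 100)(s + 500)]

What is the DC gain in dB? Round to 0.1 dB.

-96.5 dB

G(0) = 10·3 / (40·100·500) ≈ 1.5e-05
20 log₁₀(1.5e-05) ≈ -96.48 dB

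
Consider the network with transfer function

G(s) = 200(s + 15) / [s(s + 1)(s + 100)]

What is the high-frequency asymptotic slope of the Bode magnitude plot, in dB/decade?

-40 dB/decade

Each pole contributes −20 dB/decade at high frequency; each zero contributes +20 dB/decade.
Net: 1 zero(s) − 3 pole(s) → -40 dB/decade.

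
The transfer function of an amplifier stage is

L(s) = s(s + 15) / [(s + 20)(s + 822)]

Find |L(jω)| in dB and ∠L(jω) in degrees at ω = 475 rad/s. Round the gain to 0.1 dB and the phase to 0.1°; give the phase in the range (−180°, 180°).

-6.0 dB, 60.6°

At s = jω = j475:
zero (s+15): 15 + j475 → |·| = √(15²+475²) = √225850 ≈ 475.24, ∠ = arctan(475/15) ≈ 88.19°
zero at origin: s = j475 → |·| = 475, ∠ = 90.00°
pole (s+20): 20 + j475 → |·| = √(20²+475²) = √226025 ≈ 475.42, ∠ = arctan(475/20) ≈ 87.59°
pole (s+822): 822 + j475 → |·| = √(822²+475²) = √901309 ≈ 949.37, ∠ = arctan(475/822) ≈ 30.02°
|L| = 1 · 2.2574e+05 / 4.5135e+05 ≈ 0.50014
Gain = 20 log₁₀(0.50014) ≈ -6.02 dB
∠L = 178.19° − 117.61° = 60.58°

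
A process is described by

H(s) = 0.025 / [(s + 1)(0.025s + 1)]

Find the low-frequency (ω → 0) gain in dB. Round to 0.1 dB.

H(0) = 0.025 · 1 / 1 = 0.025
20 log₁₀(0.025) ≈ -32.04 dB

-32.0 dB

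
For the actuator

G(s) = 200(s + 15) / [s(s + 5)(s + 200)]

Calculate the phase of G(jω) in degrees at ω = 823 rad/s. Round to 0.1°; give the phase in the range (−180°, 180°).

-167.0°

At s = jω = j823:
zero (s+15): 15 + j823 → |·| = √(15²+823²) = √677554 ≈ 823.14, ∠ = arctan(823/15) ≈ 88.96°
pole (s+5): 5 + j823 → |·| = √(5²+823²) = √677354 ≈ 823.02, ∠ = arctan(823/5) ≈ 89.65°
pole (s+200): 200 + j823 → |·| = √(200²+823²) = √717329 ≈ 846.95, ∠ = arctan(823/200) ≈ 76.34°
pole at origin: |s| = 823, ∠ = 90.00° (in denominator)
∠G = 88.96° − 255.99° = -167.03°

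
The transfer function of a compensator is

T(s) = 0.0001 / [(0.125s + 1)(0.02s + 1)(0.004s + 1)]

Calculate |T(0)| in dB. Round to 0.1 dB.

T(0) = 0.0001 · 1 / 1 = 0.0001
20 log₁₀(0.0001) ≈ -80.00 dB

-80.0 dB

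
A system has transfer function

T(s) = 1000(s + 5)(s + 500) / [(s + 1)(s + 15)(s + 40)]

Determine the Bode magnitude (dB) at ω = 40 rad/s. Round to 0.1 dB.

46.4 dB

At s = jω = j40:
zero (s+5): 5 + j40 → |·| = √(5²+40²) = √1625 ≈ 40.311, ∠ = arctan(40/5) ≈ 82.87°
zero (s+500): 500 + j40 → |·| = √(500²+40²) = √251600 ≈ 501.6, ∠ = arctan(40/500) ≈ 4.57°
pole (s+1): 1 + j40 → |·| = √(1²+40²) = √1601 ≈ 40.012, ∠ = arctan(40/1) ≈ 88.57°
pole (s+15): 15 + j40 → |·| = √(15²+40²) = √1825 ≈ 42.72, ∠ = arctan(40/15) ≈ 69.44°
pole (s+40): 40 + j40 → |·| = √(40²+40²) = √3200 ≈ 56.569, ∠ = arctan(40/40) ≈ 45.00°
|T| = 1000 · 20220 / 96694 ≈ 209.11
Gain = 20 log₁₀(209.11) ≈ 46.41 dB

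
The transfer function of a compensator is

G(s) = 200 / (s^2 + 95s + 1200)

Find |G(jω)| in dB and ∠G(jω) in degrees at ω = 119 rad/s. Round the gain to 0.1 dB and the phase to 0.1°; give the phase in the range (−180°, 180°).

Substitute s = j119:
Numerator: 200 = 200 + j0
Denominator: (j119)^2 + 95(j119) + 1200 = -12961 + j11305
|N| = √(200² + 0²) ≈ 200, ∠N ≈ 0.00°
|D| = √(12961² + 11305²) ≈ 17199, ∠D ≈ 138.90°
|G| = 200 / 17199 ≈ 0.011629
Gain = 20 log₁₀(0.011629) ≈ -38.69 dB
∠G = 0.00° − 138.90° = -138.90°

-38.7 dB, -138.9°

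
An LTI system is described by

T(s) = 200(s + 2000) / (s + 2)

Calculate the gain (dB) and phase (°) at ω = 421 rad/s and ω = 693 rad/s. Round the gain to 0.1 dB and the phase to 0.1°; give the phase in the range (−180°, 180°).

ω = 421: 59.7 dB, -77.8°; ω = 693: 55.7 dB, -70.7°

At s = jω = j421:
zero (s+2000): 2000 + j421 → |·| = √(2000²+421²) = √4177241 ≈ 2043.8, ∠ = arctan(421/2000) ≈ 11.89°
pole (s+2): 2 + j421 → |·| = √(2²+421²) = √177245 ≈ 421, ∠ = arctan(421/2) ≈ 89.73°
|T| = 200 · 2043.8 / 421 ≈ 970.93
Gain = 20 log₁₀(970.93) ≈ 59.74 dB
∠T = 11.89° − 89.73° = -77.84°

At s = jω = j693:
zero (s+2000): 2000 + j693 → |·| = √(2000²+693²) = √4480249 ≈ 2116.7, ∠ = arctan(693/2000) ≈ 19.11°
pole (s+2): 2 + j693 → |·| = √(2²+693²) = √480253 ≈ 693, ∠ = arctan(693/2) ≈ 89.83°
|T| = 200 · 2116.7 / 693 ≈ 610.88
Gain = 20 log₁₀(610.88) ≈ 55.72 dB
∠T = 19.11° − 89.83° = -70.72°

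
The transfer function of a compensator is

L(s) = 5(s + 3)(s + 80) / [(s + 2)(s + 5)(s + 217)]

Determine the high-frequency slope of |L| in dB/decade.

Each pole contributes −20 dB/decade at high frequency; each zero contributes +20 dB/decade.
Net: 2 zero(s) − 3 pole(s) → -20 dB/decade.

-20 dB/decade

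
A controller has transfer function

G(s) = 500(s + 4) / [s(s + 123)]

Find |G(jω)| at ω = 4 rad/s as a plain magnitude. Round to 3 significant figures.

5.75

At s = jω = j4:
zero (s+4): 4 + j4 → |·| = √(4²+4²) = √32 ≈ 5.6569, ∠ = arctan(4/4) ≈ 45.00°
pole (s+123): 123 + j4 → |·| = √(123²+4²) = √15145 ≈ 123.07, ∠ = arctan(4/123) ≈ 1.86°
pole at origin: |s| = 4, ∠ = 90.00° (in denominator)
|G| = 500 · 5.6569 / 492.28 ≈ 5.7456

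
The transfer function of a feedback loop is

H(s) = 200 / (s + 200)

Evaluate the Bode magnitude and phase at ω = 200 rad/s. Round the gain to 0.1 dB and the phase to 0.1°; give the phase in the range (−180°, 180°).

Substitute s = j200:
Numerator: 200 = 200 + j0
Denominator: (j200) + 200 = 200 + j200
|N| = √(200² + 0²) ≈ 200, ∠N ≈ 0.00°
|D| = √(200² + 200²) ≈ 282.84, ∠D ≈ 45.00°
|H| = 200 / 282.84 ≈ 0.70711
Gain = 20 log₁₀(0.70711) ≈ -3.01 dB
∠H = 0.00° − 45.00° = -45.00°

-3.0 dB, -45.0°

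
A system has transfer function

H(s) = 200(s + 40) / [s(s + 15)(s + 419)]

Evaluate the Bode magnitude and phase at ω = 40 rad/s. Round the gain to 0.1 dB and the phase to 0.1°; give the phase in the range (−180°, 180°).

At s = jω = j40:
zero (s+40): 40 + j40 → |·| = √(40²+40²) = √3200 ≈ 56.569, ∠ = arctan(40/40) ≈ 45.00°
pole (s+15): 15 + j40 → |·| = √(15²+40²) = √1825 ≈ 42.72, ∠ = arctan(40/15) ≈ 69.44°
pole (s+419): 419 + j40 → |·| = √(419²+40²) = √177161 ≈ 420.9, ∠ = arctan(40/419) ≈ 5.45°
pole at origin: |s| = 40, ∠ = 90.00° (in denominator)
|H| = 200 · 56.569 / 7.1923e+05 ≈ 0.01573
Gain = 20 log₁₀(0.01573) ≈ -36.07 dB
∠H = 45.00° − 164.89° = -119.89°

-36.1 dB, -119.9°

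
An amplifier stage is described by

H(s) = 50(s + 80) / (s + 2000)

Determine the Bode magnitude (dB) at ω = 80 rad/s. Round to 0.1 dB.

9.0 dB

At s = jω = j80:
zero (s+80): 80 + j80 → |·| = √(80²+80²) = √12800 ≈ 113.14, ∠ = arctan(80/80) ≈ 45.00°
pole (s+2000): 2000 + j80 → |·| = √(2000²+80²) = √4006400 ≈ 2001.6, ∠ = arctan(80/2000) ≈ 2.29°
|H| = 50 · 113.14 / 2001.6 ≈ 2.8262
Gain = 20 log₁₀(2.8262) ≈ 9.02 dB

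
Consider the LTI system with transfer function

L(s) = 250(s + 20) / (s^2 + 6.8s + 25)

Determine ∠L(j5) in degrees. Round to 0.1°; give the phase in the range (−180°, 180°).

-76.0°

At s = jω = j5:
zero (s+20): 20 + j5 → |·| = √(20²+5²) = √425 ≈ 20.616, ∠ = arctan(5/20) ≈ 14.04°
quadratic: (j5)² + 6.8·j5 + 25 = 0 + j34 → |·| ≈ 34, ∠ ≈ 90.00°
∠L = 14.04° − 90.00° = -75.96°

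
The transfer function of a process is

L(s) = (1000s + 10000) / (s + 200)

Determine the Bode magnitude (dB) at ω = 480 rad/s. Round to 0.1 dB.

Substitute s = j480:
Numerator: 1000(j480) + 10000 = 10000 + j480000
Denominator: (j480) + 200 = 200 + j480
|N| = √(10000² + 480000²) ≈ 4.801e+05, ∠N ≈ 88.81°
|D| = √(200² + 480²) ≈ 520, ∠D ≈ 67.38°
|L| = 4.801e+05 / 520 ≈ 923.27
Gain = 20 log₁₀(923.27) ≈ 59.31 dB

59.3 dB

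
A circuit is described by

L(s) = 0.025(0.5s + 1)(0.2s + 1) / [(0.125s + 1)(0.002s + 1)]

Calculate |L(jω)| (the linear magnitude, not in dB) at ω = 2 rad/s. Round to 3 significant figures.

At ω = 2 rad/s:
zero (1 + j2·0.5) = 1 + j1 → |·| ≈ 1.4142, ∠ ≈ 45.00°
zero (1 + j2·0.2) = 1 + j0.4 → |·| ≈ 1.077, ∠ ≈ 21.80°
pole (1 + j2·0.125) = 1 + j0.25 → |·| ≈ 1.0308, ∠ ≈ 14.04°
pole (1 + j2·0.002) = 1 + j0.004 → |·| ≈ 1, ∠ ≈ 0.23°
|L| = 0.025 · 1.4142 · 1.077 / (1.0308 · 1) ≈ 0.03694

0.0369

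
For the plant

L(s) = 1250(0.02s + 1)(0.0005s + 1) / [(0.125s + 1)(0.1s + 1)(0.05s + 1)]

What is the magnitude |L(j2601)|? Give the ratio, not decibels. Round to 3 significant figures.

At ω = 2601 rad/s:
zero (1 + j2601·0.02) = 1 + j52.02 → |·| ≈ 52.03, ∠ ≈ 88.90°
zero (1 + j2601·0.0005) = 1 + j1.3005 → |·| ≈ 1.6405, ∠ ≈ 52.44°
pole (1 + j2601·0.125) = 1 + j325.125 → |·| ≈ 325.13, ∠ ≈ 89.82°
pole (1 + j2601·0.1) = 1 + j260.1 → |·| ≈ 260.1, ∠ ≈ 89.78°
pole (1 + j2601·0.05) = 1 + j130.05 → |·| ≈ 130.05, ∠ ≈ 89.56°
|L| = 1250 · 52.03 · 1.6405 / (325.13 · 260.1 · 130.05) ≈ 0.0097014

0.00970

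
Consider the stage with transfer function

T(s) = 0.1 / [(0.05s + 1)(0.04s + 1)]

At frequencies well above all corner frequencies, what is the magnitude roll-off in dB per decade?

-40 dB/decade

Each pole contributes −20 dB/decade at high frequency; each zero contributes +20 dB/decade.
Net: 0 zero(s) − 2 pole(s) → -40 dB/decade.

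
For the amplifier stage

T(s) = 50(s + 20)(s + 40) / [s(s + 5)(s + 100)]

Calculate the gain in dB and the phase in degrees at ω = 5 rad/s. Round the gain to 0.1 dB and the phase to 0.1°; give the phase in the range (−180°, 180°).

At s = jω = j5:
zero (s+20): 20 + j5 → |·| = √(20²+5²) = √425 ≈ 20.616, ∠ = arctan(5/20) ≈ 14.04°
zero (s+40): 40 + j5 → |·| = √(40²+5²) = √1625 ≈ 40.311, ∠ = arctan(5/40) ≈ 7.13°
pole (s+5): 5 + j5 → |·| = √(5²+5²) = √50 ≈ 7.0711, ∠ = arctan(5/5) ≈ 45.00°
pole (s+100): 100 + j5 → |·| = √(100²+5²) = √10025 ≈ 100.12, ∠ = arctan(5/100) ≈ 2.86°
pole at origin: |s| = 5, ∠ = 90.00° (in denominator)
|T| = 50 · 831.05 / 3539.8 ≈ 11.739
Gain = 20 log₁₀(11.739) ≈ 21.39 dB
∠T = 21.17° − 137.86° = -116.69°

21.4 dB, -116.7°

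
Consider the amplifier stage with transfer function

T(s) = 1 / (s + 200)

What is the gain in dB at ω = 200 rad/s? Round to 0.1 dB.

Substitute s = j200:
Numerator: 1 = 1 + j0
Denominator: (j200) + 200 = 200 + j200
|N| = √(1² + 0²) ≈ 1, ∠N ≈ 0.00°
|D| = √(200² + 200²) ≈ 282.84, ∠D ≈ 45.00°
|T| = 1 / 282.84 ≈ 0.0035356
Gain = 20 log₁₀(0.0035356) ≈ -49.03 dB

-49.0 dB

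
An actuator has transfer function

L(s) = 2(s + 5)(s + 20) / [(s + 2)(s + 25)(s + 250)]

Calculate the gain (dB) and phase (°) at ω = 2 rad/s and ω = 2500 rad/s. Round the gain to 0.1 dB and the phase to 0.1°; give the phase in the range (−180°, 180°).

ω = 2: -38.3 dB, -22.5°; ω = 2500: -62.0 dB, -84.2°

At s = jω = j2:
zero (s+5): 5 + j2 → |·| = √(5²+2²) = √29 ≈ 5.3852, ∠ = arctan(2/5) ≈ 21.80°
zero (s+20): 20 + j2 → |·| = √(20²+2²) = √404 ≈ 20.1, ∠ = arctan(2/20) ≈ 5.71°
pole (s+2): 2 + j2 → |·| = √(2²+2²) = √8 ≈ 2.8284, ∠ = arctan(2/2) ≈ 45.00°
pole (s+25): 25 + j2 → |·| = √(25²+2²) = √629 ≈ 25.08, ∠ = arctan(2/25) ≈ 4.57°
pole (s+250): 250 + j2 → |·| = √(250²+2²) = √62504 ≈ 250.01, ∠ = arctan(2/250) ≈ 0.46°
|L| = 2 · 108.24 / 17735 ≈ 0.012206
Gain = 20 log₁₀(0.012206) ≈ -38.27 dB
∠L = 27.51° − 50.03° = -22.52°

At s = jω = j2500:
zero (s+5): 5 + j2500 → |·| = √(5²+2500²) = √6250025 ≈ 2500, ∠ = arctan(2500/5) ≈ 89.89°
zero (s+20): 20 + j2500 → |·| = √(20²+2500²) = √6250400 ≈ 2500.1, ∠ = arctan(2500/20) ≈ 89.54°
pole (s+2): 2 + j2500 → |·| = √(2²+2500²) = √6250004 ≈ 2500, ∠ = arctan(2500/2) ≈ 89.95°
pole (s+25): 25 + j2500 → |·| = √(25²+2500²) = √6250625 ≈ 2500.1, ∠ = arctan(2500/25) ≈ 89.43°
pole (s+250): 250 + j2500 → |·| = √(250²+2500²) = √6312500 ≈ 2512.5, ∠ = arctan(2500/250) ≈ 84.29°
|L| = 2 · 6.2502e+06 / 1.5704e+10 ≈ 0.000796
Gain = 20 log₁₀(0.000796) ≈ -61.98 dB
∠L = 179.43° − 263.67° = -84.24°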